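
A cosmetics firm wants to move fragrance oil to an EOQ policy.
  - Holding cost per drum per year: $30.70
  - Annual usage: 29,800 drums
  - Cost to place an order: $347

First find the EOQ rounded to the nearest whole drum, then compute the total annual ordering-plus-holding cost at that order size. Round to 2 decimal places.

$25,197.48

2DS/H = 2·29,800·347/30.7 = 673,654.72
EOQ = √673,654.72 ≈ 820.76 → Q = 821 drums
Orders/yr = 29,800/821 = 36.297; ordering cost = 36.297 × $347 = $12,595.13
Average inventory = 821/2 = 410.5; holding cost = 410.5 × $30.7 = $12,602.35
Total = $12,595.13 + $12,602.35 = $25,197.48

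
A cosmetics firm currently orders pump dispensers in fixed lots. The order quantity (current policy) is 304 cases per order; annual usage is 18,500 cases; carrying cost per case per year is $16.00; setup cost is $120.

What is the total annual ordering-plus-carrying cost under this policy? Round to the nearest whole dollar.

Orders/yr = 18,500/304 = 60.855; ordering cost = 60.855 × $120 = $7,302.63
Average inventory = 304/2 = 152; holding cost = 152 × $16 = $2,432.00
Total = $7,302.63 + $2,432.00 = $9,734.63

$9,735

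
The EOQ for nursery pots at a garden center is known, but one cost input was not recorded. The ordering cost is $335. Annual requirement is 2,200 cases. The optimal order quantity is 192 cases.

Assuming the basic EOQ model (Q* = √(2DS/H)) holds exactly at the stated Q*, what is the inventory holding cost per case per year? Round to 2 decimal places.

$39.98

Since Q* = (2DS/H)^½, squaring gives Q*²·H = 2DS.
H = 2DS / Q² = 2 × 2,200 × 335 / 192² = 39.9848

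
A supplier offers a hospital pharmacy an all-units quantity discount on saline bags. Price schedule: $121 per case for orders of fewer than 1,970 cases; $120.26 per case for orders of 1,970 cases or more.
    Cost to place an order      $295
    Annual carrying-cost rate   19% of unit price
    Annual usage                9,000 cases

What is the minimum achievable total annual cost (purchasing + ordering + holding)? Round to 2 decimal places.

H₁ = 19%×$121 = $22.9900;  H₂ = 19%×$120.26 = $22.8494
EOQ₁ = √(2×9,000×295/22.9900) = 480.59  (< 1,970, feasible at tier 1)
EOQ₂ = √(2×9,000×295/22.8494) = 482.07  (< 1,970 → use Q = 1,970 at tier-2 price)
TC(tier 1 (EOQ₁), Q≈480.6) = $1,100,048.84
TC(tier 2, Q≈1,970.0) = $1,106,194.37
Minimum at tier 1 (EOQ₁): $1,100,048.84

$1,100,048.84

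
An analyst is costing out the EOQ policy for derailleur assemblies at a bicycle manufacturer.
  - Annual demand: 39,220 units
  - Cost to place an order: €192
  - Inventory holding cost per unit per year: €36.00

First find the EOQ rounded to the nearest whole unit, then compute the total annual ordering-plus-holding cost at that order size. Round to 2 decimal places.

€23,284.70

Optimal lot size Q* = (2 × 39,220 × €192 / €36)^½ ≈ 646.80 → Q = 647 units
Annual ordering cost = (D/Q)·S = (39,220/647) × 192 = €11,638.70
Annual holding cost  = (Q/2)·H = (647/2) × 36 = €11,646.00
Total = €11,638.70 + €11,646.00 = €23,284.70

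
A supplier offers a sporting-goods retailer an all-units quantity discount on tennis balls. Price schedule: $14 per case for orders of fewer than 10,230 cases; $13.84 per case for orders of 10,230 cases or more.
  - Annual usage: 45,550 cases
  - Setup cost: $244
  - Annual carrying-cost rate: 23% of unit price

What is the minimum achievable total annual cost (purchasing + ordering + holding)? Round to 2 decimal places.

H₁ = 23%×$14 = $3.2200;  H₂ = 23%×$13.84 = $3.1832
EOQ₁ = √(2×45,550×244/3.2200) = 2,627.40  (< 10,230, feasible at tier 1)
EOQ₂ = √(2×45,550×244/3.1832) = 2,642.54  (< 10,230 → use Q = 10,230 at tier-2 price)
TC(tier 1 (EOQ₁), Q≈2,627.4) = $646,160.23
TC(tier 2, Q≈10,230.0) = $647,780.50
Minimum at tier 1 (EOQ₁): $646,160.23

$646,160.23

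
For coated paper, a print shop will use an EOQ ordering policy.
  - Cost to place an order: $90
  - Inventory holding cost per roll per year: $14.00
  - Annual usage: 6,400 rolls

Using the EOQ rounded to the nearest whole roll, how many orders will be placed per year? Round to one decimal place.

2DS/H = 2·6,400·90/14 = 82,285.71
EOQ = √82,285.71 ≈ 286.85 → Q = 287
N = D/Q = 6,400/287 ≈ 22.300 orders/yr

22.3 orders per year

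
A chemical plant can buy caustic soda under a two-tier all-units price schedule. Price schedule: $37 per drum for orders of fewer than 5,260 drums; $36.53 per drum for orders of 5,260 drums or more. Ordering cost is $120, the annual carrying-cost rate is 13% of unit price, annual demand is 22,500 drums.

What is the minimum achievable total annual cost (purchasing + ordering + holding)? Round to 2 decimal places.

H₁ = 13%×$37 = $4.8100;  H₂ = 13%×$36.53 = $4.7489
EOQ₁ = √(2×22,500×120/4.8100) = 1,059.56  (< 5,260, feasible at tier 1)
EOQ₂ = √(2×22,500×120/4.7489) = 1,066.35  (< 5,260 → use Q = 5,260 at tier-2 price)
TC(tier 1 (EOQ₁), Q≈1,059.6) = $837,596.47
TC(tier 2, Q≈5,260.0) = $834,927.91
Minimum at tier 2: $834,927.91

$834,927.91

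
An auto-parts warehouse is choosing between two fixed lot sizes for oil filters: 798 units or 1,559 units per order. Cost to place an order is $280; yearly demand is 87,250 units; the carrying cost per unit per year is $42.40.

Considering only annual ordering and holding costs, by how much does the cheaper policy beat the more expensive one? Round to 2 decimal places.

$1,189.47

TC(Q) = (D/Q)S + (Q/2)H
TC(798) = (87,250/798)×280 + (798/2)×42.4 = $47,531.64
TC(1,559) = (87,250/1,559)×280 + (1,559/2)×42.4 = $48,721.10
|ΔTC| = |$47,531.64 − $48,721.10| = $1,189.47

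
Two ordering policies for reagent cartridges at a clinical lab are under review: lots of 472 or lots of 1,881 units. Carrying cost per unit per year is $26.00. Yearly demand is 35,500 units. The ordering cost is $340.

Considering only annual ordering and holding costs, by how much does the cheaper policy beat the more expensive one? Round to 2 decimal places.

For each Q, cost = (D/Q)·S + (Q/2)·H.
TC(472) = (35,500/472)×340 + (472/2)×26 = $31,708.03
TC(1,881) = (35,500/1,881)×340 + (1,881/2)×26 = $30,869.80
Cheaper: Q = 1,881.  Difference = $838.23

$838.23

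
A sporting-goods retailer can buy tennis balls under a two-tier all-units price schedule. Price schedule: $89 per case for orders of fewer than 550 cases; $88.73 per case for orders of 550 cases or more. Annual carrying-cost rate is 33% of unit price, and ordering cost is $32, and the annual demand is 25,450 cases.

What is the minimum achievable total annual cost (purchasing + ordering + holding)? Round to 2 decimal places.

$2,267,711.47

H₁ = 33%×$89 = $29.3700;  H₂ = 33%×$88.73 = $29.2809
EOQ₁ = √(2×25,450×32/29.3700) = 235.50  (< 550, feasible at tier 1)
EOQ₂ = √(2×25,450×32/29.2809) = 235.85  (< 550 → use Q = 550 at tier-2 price)
TC(tier 1 (EOQ₁), Q≈235.5) = $2,271,966.49
TC(tier 2, Q≈550.0) = $2,267,711.47
Minimum at tier 2: $2,267,711.47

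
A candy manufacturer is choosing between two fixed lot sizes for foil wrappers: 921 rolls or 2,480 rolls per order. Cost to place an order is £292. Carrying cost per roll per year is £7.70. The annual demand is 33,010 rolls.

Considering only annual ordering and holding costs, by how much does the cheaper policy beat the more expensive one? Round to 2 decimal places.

For each Q, cost = (D/Q)·S + (Q/2)·H.
TC(921) = (33,010/921)×292 + (921/2)×7.7 = £14,011.56
TC(2,480) = (33,010/2,480)×292 + (2,480/2)×7.7 = £13,434.66
Lots of 2,480 are cheaper by £576.90.

£576.90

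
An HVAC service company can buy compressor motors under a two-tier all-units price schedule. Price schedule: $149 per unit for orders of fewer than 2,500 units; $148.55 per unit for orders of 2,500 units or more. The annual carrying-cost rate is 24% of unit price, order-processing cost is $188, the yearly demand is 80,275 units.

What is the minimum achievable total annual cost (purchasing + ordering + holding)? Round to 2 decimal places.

$11,975,452.93

H₁ = 24%×$149 = $35.7600;  H₂ = 24%×$148.55 = $35.6520
EOQ₁ = √(2×80,275×188/35.7600) = 918.72  (< 2,500, feasible at tier 1)
EOQ₂ = √(2×80,275×188/35.6520) = 920.12  (< 2,500 → use Q = 2,500 at tier-2 price)
TC(tier 1 (EOQ₁), Q≈918.7) = $11,993,828.59
TC(tier 2, Q≈2,500.0) = $11,975,452.93
Minimum at tier 2: $11,975,452.93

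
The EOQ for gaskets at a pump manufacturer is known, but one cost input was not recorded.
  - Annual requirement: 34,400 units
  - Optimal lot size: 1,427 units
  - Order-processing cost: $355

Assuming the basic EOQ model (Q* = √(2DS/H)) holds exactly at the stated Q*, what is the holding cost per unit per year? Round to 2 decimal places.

From Q* = √(2DS/H) ⇒ Q*² = 2DS/H.
H = 2DS / Q² = 2 × 34,400 × 355 / 1,427² = 11.9941

$11.99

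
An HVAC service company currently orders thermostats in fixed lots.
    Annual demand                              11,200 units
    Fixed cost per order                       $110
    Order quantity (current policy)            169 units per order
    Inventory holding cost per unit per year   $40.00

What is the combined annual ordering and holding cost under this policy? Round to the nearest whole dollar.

Orders/yr = 11,200/169 = 66.272; ordering cost = 66.272 × $110 = $7,289.94
Average inventory = 169/2 = 84.5; holding cost = 84.5 × $40 = $3,380.00
Total = $7,289.94 + $3,380.00 = $10,669.94

$10,670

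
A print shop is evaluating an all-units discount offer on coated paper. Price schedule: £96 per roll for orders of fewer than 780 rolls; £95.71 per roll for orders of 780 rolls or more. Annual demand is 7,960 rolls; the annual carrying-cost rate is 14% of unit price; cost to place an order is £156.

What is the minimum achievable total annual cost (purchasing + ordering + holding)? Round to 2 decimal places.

H₁ = 14%×£96 = £13.4400;  H₂ = 14%×£95.71 = £13.3994
EOQ₁ = √(2×7,960×156/13.4400) = 429.87  (< 780, feasible at tier 1)
EOQ₂ = √(2×7,960×156/13.3994) = 430.52  (< 780 → use Q = 780 at tier-2 price)
TC(tier 1 (EOQ₁), Q≈429.9) = £769,937.41
TC(tier 2, Q≈780.0) = £768,669.37
Minimum at tier 2: £768,669.37

£768,669.37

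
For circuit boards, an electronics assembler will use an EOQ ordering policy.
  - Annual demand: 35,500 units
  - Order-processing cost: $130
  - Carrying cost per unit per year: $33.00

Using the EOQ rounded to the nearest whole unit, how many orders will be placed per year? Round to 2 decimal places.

67.11 orders per year

EOQ = √(2DS/H) = √(2 × 35,500 × 130 / 33)
    = √(279,696.97) ≈ 528.86 → Q = 529
Orders per year = D/Q = 35,500 / 529 = 67.108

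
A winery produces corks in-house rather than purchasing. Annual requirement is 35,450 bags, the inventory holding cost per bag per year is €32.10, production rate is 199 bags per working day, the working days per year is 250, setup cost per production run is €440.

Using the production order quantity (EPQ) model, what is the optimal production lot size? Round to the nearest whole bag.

Daily demand d = 35,450/250 = 141.800; p = 199; 1 − d/p = 0.28744
EPQ = √(2DS / (H(1 − d/p)))
    = √(2 × 35,450 × 440 / (32.1 × 0.28744)) ≈ 1,838.76

1,839 bags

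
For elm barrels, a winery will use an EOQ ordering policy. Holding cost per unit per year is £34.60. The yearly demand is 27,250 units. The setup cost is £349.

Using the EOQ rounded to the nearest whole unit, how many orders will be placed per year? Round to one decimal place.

36.8 orders per year

EOQ = √(2DS/H) = √(2 × 27,250 × 349 / 34.6)
    = √(549,725.43) ≈ 741.43 → Q = 741
N = D/Q = 27,250/741 ≈ 36.775 orders/yr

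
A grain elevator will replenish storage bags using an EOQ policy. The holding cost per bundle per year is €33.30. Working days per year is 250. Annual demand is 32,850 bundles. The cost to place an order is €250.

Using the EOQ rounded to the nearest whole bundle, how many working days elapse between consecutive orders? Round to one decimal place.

Optimal lot size Q* = (2 × 32,850 × €250 / €33.3)^½ ≈ 702.31 → Q = 702 bundles
Cycle time = (working days × Q)/D = (250 × 702) / 32,850 = 5.342 days

5.3 days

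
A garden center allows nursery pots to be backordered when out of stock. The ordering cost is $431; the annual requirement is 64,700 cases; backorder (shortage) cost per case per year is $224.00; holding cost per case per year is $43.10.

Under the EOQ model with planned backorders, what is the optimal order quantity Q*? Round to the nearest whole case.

1,242 cases

Basic EOQ = √(2·64,700·431/43.1) = 1,137.541
Backorder adjustment √((H+b)/b) = √((43.1+224)/224) = 1.0920
Q* = 1,137.541 × 1.0920 ≈ 1,242.17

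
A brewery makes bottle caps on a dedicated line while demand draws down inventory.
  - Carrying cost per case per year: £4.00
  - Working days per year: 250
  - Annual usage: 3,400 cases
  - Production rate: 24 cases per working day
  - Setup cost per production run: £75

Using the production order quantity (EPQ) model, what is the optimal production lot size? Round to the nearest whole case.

542 cases

d = 3,400/250 = 13.6000 cases/day;  effective holding cost H(1 − d/p) = 4·(1 − 13.6000/24) = 1.73333
Q* = √(2DS / H_eff) = √(2·3,400·75 / 1.73333) ≈ 542.43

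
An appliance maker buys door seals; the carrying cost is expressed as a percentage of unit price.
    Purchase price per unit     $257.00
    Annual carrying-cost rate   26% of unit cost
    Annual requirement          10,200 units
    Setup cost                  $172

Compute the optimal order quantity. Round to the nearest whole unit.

H = i·C = 0.26 × $257 = $66.8200 per unit-year
EOQ = √(2DS/H) = √(2 × 10,200 × 172 / 66.82)
    = √(52,511.22) ≈ 229.15

229 units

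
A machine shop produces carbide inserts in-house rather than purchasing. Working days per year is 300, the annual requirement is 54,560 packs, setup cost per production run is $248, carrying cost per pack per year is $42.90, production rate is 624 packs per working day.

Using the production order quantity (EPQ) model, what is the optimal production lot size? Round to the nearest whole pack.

944 packs

d = 54,560/300 = 181.8667 packs/day;  effective holding cost H(1 − d/p) = 42.9·(1 − 181.8667/624) = 30.39667
Q* = √(2DS / H_eff) = √(2·54,560·248 / 30.39667) ≈ 943.55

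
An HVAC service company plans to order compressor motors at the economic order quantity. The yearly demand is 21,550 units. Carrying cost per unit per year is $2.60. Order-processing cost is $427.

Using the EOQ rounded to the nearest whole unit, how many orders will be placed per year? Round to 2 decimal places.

Q* = √(2·D·S / H) = √(2·21,550·427 / 2.6) = √7,078,346.2 ≈ 2,660.52 → Q = 2,661
N = D/Q = 21,550/2,661 ≈ 8.098 orders/yr

8.10 orders per year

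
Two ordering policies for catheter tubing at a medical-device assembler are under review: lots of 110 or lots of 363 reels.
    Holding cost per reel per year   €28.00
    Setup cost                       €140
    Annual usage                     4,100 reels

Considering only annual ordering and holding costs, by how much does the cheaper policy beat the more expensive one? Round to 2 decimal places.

€94.91

TC(Q) = (D/Q)S + (Q/2)H
TC(110) = (4,100/110)×140 + (110/2)×28 = €6,758.18
TC(363) = (4,100/363)×140 + (363/2)×28 = €6,663.27
Lots of 363 are cheaper by €94.91.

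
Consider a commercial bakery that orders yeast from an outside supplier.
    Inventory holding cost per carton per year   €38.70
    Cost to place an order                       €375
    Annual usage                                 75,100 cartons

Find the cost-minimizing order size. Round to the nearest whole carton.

1,206 cartons

Optimal lot size Q* = (2 × 75,100 × €375 / €38.7)^½ ≈ 1,206.41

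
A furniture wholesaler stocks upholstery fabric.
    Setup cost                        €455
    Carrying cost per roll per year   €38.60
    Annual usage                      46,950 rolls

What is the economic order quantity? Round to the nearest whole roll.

1,052 rolls

Optimal lot size Q* = (2 × 46,950 × €455 / €38.6)^½ ≈ 1,052.07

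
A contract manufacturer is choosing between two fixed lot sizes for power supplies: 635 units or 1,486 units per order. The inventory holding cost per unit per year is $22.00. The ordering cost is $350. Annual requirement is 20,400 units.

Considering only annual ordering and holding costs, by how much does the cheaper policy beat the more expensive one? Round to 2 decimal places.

$2,921.75

For each Q, cost = (D/Q)·S + (Q/2)·H.
TC(635) = (20,400/635)×350 + (635/2)×22 = $18,229.09
TC(1,486) = (20,400/1,486)×350 + (1,486/2)×22 = $21,150.85
|ΔTC| = |$18,229.09 − $21,150.85| = $2,921.75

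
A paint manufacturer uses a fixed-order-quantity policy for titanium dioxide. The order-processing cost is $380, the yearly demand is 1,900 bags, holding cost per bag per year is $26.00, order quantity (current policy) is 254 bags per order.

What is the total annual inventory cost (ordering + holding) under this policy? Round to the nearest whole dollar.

Ordering: D/Q × S = 1,900/254 × $380 = $2,842.52
Holding:  Q/2 × H = 254/2 × $26 = $3,302.00
Total = $2,842.52 + $3,302.00 = $6,144.52

$6,145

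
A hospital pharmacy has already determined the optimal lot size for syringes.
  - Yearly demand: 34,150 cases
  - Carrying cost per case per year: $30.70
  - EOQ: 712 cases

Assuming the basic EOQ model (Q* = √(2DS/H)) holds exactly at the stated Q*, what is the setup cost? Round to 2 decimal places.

$227.87

EOQ relation: Q² = 2DS/H, so rearrange for the unknown.
S = Q²H / (2D) = 712² × 30.7 / (2 × 34,150) = 227.8650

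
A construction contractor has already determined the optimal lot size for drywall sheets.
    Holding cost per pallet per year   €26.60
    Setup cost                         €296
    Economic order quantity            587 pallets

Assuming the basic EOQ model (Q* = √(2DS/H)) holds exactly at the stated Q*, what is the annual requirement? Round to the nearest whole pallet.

15,482 pallets per year

From Q* = √(2DS/H) ⇒ Q*² = 2DS/H.
D = Q²H / (2S) = 587² × 26.6 / (2 × 296) = 15,482.32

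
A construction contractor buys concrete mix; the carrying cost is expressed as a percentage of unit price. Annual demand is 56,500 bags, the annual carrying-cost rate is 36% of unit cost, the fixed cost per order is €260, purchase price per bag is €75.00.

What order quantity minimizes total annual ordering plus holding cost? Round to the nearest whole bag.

1,043 bags

Carrying cost H = €75 × 36% = €27.0000/bag/yr
2DS/H = 2·56,500·260/27 = 1,088,148.15
EOQ = √1,088,148.15 ≈ 1,043.14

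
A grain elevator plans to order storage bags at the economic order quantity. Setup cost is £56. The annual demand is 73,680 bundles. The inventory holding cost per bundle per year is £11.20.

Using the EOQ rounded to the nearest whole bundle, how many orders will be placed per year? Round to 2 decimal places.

85.87 orders per year

EOQ = √(2DS/H) = √(2 × 73,680 × 56 / 11.2)
    = √(736,800.00) ≈ 858.37 → Q = 858
Orders per year = D/Q = 73,680 / 858 = 85.874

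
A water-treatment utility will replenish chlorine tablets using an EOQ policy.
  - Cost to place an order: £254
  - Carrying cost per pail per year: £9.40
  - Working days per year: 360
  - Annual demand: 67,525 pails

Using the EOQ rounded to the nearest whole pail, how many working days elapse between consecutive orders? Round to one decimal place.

10.2 days

Optimal lot size Q* = (2 × 67,525 × £254 / £9.4)^½ ≈ 1,910.29 → Q = 1,910 pails
T = Q/D × 360 days = 1,910/67,525 × 360 = 10.183 days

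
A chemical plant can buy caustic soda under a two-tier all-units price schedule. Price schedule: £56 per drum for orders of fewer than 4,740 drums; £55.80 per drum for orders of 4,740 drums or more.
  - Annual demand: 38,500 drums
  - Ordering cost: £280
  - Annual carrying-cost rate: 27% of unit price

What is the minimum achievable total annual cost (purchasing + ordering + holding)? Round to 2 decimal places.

£2,174,055.12

H₁ = 27%×£56 = £15.1200;  H₂ = 27%×£55.80 = £15.0660
EOQ₁ = √(2×38,500×280/15.1200) = 1,194.12  (< 4,740, feasible at tier 1)
EOQ₂ = √(2×38,500×280/15.0660) = 1,196.26  (< 4,740 → use Q = 4,740 at tier-2 price)
TC(tier 1 (EOQ₁), Q≈1,194.1) = £2,174,055.12
TC(tier 2, Q≈4,740.0) = £2,186,280.68
Minimum at tier 1 (EOQ₁): £2,174,055.12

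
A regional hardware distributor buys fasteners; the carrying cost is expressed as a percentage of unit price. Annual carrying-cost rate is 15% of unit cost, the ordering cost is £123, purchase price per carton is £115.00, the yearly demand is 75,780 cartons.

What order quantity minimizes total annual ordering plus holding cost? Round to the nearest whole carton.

1,040 cartons

Holding cost per carton per year: H = 15% × £115 = £17.2500
Optimal lot size Q* = (2 × 75,780 × £123 / £17.25)^½ ≈ 1,039.56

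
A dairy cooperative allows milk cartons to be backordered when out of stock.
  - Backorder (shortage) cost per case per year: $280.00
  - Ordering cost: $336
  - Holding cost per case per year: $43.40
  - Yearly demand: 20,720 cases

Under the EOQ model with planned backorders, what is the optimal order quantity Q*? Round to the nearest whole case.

Q* = √(2DS/H) · √((H + b)/b)
   = √(2 × 20,720 × 336 / 43.4) · √((43.4 + 280) / 280)
   = 566.415 × 1.0747 ≈ 608.73

609 cases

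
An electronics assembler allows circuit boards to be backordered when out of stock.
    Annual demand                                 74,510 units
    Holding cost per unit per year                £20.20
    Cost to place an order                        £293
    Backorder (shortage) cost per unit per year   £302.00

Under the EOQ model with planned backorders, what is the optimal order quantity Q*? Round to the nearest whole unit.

1,519 units

Q* = √(2DS/H) · √((H + b)/b)
   = √(2 × 74,510 × 293 / 20.2) · √((20.2 + 302) / 302)
   = 1,470.213 × 1.0329 ≈ 1,518.59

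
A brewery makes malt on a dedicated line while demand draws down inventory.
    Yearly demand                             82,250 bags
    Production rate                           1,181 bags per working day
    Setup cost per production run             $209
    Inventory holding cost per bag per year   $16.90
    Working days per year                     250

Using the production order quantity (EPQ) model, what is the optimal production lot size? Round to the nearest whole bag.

d = 82,250/250 = 329.0000 bags/day;  effective holding cost H(1 − d/p) = 16.9·(1 − 329.0000/1181) = 12.19204
Q* = √(2DS / H_eff) = √(2·82,250·209 / 12.19204) ≈ 1,679.26

1,679 bags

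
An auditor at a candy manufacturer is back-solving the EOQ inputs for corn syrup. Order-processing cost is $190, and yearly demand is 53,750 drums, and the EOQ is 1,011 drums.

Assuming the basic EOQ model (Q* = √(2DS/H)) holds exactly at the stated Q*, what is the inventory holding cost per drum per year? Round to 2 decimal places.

$19.98

Since Q* = (2DS/H)^½, squaring gives Q*²·H = 2DS.
H = 2DS / Q² = 2 × 53,750 × 190 / 1,011² = 19.9830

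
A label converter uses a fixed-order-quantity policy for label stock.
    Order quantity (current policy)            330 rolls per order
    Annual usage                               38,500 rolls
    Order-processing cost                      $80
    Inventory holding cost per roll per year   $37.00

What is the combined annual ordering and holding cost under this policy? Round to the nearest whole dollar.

$15,438

Annual ordering cost = (D/Q)·S = (38,500/330) × 80 = $9,333.33
Annual holding cost  = (Q/2)·H = (330/2) × 37 = $6,105.00
Total = $9,333.33 + $6,105.00 = $15,438.33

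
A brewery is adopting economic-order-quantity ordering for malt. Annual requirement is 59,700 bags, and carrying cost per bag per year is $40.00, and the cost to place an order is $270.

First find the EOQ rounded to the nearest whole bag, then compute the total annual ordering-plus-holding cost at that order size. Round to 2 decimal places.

$35,909.89

Optimal lot size Q* = (2 × 59,700 × $270 / $40)^½ ≈ 897.75 → Q = 898 bags
Annual ordering cost = (D/Q)·S = (59,700/898) × 270 = $17,949.89
Annual holding cost  = (Q/2)·H = (898/2) × 40 = $17,960.00
Total = $17,949.89 + $17,960.00 = $35,909.89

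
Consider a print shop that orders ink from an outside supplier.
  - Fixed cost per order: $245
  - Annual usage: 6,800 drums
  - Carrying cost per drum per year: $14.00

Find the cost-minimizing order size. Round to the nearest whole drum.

488 drums

2DS/H = 2·6,800·245/14 = 238,000.00
EOQ = √238,000.00 ≈ 487.85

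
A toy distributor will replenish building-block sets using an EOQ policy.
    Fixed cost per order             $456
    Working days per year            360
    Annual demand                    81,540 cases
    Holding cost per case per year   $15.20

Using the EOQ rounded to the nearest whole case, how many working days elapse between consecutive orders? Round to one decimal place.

9.8 days

Q* = √(2·D·S / H) = √(2·81,540·456 / 15.2) = √4,892,400.0 ≈ 2,211.88 → Q = 2,212 cases
Cycle time = (working days × Q)/D = (360 × 2,212) / 81,540 = 9.766 days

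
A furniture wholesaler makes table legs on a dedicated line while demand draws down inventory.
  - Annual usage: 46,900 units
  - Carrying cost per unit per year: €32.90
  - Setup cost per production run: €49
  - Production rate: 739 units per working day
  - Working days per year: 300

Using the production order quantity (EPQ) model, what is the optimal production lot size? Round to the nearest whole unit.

421 units

d = 46,900/300 = 156.3333 units/day;  effective holding cost H(1 − d/p) = 32.9·(1 − 156.3333/739) = 25.94010
Q* = √(2DS / H_eff) = √(2·46,900·49 / 25.94010) ≈ 420.93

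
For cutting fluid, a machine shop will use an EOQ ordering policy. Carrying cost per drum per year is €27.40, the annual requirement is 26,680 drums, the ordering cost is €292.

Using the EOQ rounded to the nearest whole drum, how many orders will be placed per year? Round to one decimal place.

35.4 orders per year

2DS/H = 2·26,680·292/27.4 = 568,654.01
EOQ = √568,654.01 ≈ 754.09 → Q = 754
N = D/Q = 26,680/754 ≈ 35.385 orders/yr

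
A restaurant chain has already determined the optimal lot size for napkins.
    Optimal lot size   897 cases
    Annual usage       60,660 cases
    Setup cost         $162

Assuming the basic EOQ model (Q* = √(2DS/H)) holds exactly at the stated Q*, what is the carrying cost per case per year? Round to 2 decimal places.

$24.43

Since Q* = (2DS/H)^½, squaring gives Q*²·H = 2DS.
H = 2DS / Q² = 2 × 60,660 × 162 / 897² = 24.4266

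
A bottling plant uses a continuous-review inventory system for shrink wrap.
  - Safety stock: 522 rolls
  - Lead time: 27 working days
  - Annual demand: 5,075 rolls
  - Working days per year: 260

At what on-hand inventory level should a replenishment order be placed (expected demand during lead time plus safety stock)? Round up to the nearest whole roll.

1,050 rolls

Daily demand d = 5,075 / 260 = 19.519 rolls/day
Demand during lead time = 19.519 × 27 = 527.02
Reorder point = 527.02 + 522 = 1,049.02 → round up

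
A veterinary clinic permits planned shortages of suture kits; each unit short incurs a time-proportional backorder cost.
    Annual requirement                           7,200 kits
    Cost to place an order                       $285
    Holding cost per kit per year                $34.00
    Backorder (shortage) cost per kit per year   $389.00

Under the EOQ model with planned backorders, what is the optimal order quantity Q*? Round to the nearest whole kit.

Q* = √(2DS/H) · √((H + b)/b)
   = √(2 × 7,200 × 285 / 34) · √((34 + 389) / 389)
   = 347.428 × 1.0428 ≈ 362.29

362 kits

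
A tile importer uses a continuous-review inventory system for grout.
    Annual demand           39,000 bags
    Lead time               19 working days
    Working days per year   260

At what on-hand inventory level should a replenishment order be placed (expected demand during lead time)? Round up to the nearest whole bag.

2,850 bags

Daily demand d = 39,000 / 260 = 150.000 bags/day
Demand during lead time = 150.000 × 19 = 2,850.00
Reorder point = 2,850.00 → round up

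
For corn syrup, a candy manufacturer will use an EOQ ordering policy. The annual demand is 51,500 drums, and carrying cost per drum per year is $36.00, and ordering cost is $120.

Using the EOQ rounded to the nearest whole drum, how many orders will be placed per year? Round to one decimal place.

87.9 orders per year

Optimal lot size Q* = (2 × 51,500 × $120 / $36)^½ ≈ 585.95 → Q = 586
N = D/Q = 51,500/586 ≈ 87.884 orders/yr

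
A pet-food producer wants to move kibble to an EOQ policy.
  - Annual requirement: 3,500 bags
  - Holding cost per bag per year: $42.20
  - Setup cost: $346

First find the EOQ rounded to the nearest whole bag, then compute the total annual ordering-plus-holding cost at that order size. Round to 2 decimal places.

$10,109.83

Optimal lot size Q* = (2 × 3,500 × $346 / $42.2)^½ ≈ 239.57 → Q = 240 bags
Annual ordering cost = (D/Q)·S = (3,500/240) × 346 = $5,045.83
Annual holding cost  = (Q/2)·H = (240/2) × 42.2 = $5,064.00
Total = $5,045.83 + $5,064.00 = $10,109.83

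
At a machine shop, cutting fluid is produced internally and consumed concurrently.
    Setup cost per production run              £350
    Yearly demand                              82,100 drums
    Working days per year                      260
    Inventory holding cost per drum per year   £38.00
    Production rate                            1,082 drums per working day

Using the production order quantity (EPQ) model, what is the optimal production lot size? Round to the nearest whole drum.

1,461 drums

Daily demand d = 82,100/260 = 315.769; p = 1082; 1 − d/p = 0.70816
EPQ = √(2DS / (H(1 − d/p)))
    = √(2 × 82,100 × 350 / (38 × 0.70816)) ≈ 1,461.38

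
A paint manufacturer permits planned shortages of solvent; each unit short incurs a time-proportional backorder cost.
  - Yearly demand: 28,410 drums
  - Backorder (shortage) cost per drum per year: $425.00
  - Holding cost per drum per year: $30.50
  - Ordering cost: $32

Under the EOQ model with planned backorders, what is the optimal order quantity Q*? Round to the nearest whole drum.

253 drums

Q* = √(2DS/H) · √((H + b)/b)
   = √(2 × 28,410 × 32 / 30.5) · √((30.5 + 425) / 425)
   = 244.161 × 1.0353 ≈ 252.77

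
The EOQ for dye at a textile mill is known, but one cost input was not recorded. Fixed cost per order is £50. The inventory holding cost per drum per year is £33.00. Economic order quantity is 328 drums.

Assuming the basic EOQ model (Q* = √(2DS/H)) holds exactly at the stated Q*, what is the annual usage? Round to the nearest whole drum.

35,503 drums per year

From Q* = √(2DS/H) ⇒ Q*² = 2DS/H.
D = Q²H / (2S) = 328² × 33 / (2 × 50) = 35,502.72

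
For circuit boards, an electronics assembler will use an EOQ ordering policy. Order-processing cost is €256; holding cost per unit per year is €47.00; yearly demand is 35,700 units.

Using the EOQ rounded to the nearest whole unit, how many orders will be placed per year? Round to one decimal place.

Optimal lot size Q* = (2 × 35,700 × €256 / €47)^½ ≈ 623.62 → Q = 624
Orders per year = D/Q = 35,700 / 624 = 57.212

57.2 orders per year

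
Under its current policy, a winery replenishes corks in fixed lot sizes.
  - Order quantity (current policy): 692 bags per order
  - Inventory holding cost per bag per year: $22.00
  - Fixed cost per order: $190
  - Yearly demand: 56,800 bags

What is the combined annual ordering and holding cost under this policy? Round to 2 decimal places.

Annual ordering cost = (D/Q)·S = (56,800/692) × 190 = $15,595.38
Annual holding cost  = (Q/2)·H = (692/2) × 22 = $7,612.00
Total = $15,595.38 + $7,612.00 = $23,207.38

$23,207.38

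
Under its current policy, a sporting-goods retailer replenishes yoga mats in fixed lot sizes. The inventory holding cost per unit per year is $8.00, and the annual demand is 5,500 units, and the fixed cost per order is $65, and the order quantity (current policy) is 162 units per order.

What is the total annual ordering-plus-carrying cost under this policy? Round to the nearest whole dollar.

Annual ordering cost = (D/Q)·S = (5,500/162) × 65 = $2,206.79
Annual holding cost  = (Q/2)·H = (162/2) × 8 = $648.00
Total = $2,206.79 + $648.00 = $2,854.79

$2,855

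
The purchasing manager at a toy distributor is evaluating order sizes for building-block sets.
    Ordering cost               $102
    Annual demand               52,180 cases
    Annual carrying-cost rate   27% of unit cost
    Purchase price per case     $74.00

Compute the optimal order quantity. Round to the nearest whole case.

Holding cost per case per year: H = 27% × $74 = $19.9800
EOQ = √(2DS/H) = √(2 × 52,180 × 102 / 19.98)
    = √(532,768.77) ≈ 729.91

730 cases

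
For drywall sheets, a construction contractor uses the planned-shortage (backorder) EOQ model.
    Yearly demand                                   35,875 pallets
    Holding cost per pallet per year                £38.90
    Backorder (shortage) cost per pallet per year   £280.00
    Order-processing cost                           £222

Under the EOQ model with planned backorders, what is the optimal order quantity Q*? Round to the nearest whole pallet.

683 pallets

Q* = √(2DS/H) · √((H + b)/b)
   = √(2 × 35,875 × 222 / 38.9) · √((38.9 + 280) / 280)
   = 639.901 × 1.0672 ≈ 682.91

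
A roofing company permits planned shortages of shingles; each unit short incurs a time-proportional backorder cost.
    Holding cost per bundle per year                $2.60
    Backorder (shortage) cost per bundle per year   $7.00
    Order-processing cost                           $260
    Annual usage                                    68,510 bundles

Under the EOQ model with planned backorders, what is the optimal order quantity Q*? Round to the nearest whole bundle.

4,335 bundles

Q* = √(2DS/H) · √((H + b)/b)
   = √(2 × 68,510 × 260 / 2.6) · √((2.6 + 7) / 7)
   = 3,701.621 × 1.1711 ≈ 4,334.89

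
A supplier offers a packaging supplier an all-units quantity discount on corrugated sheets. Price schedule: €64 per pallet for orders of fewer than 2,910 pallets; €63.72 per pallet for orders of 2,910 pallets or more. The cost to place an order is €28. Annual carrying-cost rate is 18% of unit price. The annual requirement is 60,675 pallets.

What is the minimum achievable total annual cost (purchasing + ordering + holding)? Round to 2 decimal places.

H₁ = 18%×€64 = €11.5200;  H₂ = 18%×€63.72 = €11.4696
EOQ₁ = √(2×60,675×28/11.5200) = 543.09  (< 2,910, feasible at tier 1)
EOQ₂ = √(2×60,675×28/11.4696) = 544.28  (< 2,910 → use Q = 2,910 at tier-2 price)
TC(tier 1 (EOQ₁), Q≈543.1) = €3,889,456.41
TC(tier 2, Q≈2,910.0) = €3,883,483.08
Minimum at tier 2: €3,883,483.08

€3,883,483.08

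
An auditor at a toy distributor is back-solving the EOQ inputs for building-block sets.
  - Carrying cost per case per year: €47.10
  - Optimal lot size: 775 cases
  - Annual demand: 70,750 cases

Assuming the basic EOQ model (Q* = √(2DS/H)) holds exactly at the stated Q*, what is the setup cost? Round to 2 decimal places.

Since Q* = (2DS/H)^½, squaring gives Q*²·H = 2DS.
S = Q²H / (2D) = 775² × 47.1 / (2 × 70,750) = 199.9254

€199.93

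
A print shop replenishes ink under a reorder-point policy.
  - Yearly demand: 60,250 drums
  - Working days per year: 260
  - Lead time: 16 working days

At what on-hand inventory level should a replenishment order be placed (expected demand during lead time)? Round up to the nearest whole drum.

Daily demand d = 60,250 / 260 = 231.731 drums/day
Demand during lead time = 231.731 × 16 = 3,707.69
Reorder point = 3,707.69 → round up

3,708 drums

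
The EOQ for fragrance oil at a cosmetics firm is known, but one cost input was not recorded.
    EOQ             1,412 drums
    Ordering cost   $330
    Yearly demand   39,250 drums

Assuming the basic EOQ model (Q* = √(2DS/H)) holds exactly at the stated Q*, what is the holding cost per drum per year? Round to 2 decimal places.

Since Q* = (2DS/H)^½, squaring gives Q*²·H = 2DS.
H = 2DS / Q² = 2 × 39,250 × 330 / 1,412² = 12.9931

$12.99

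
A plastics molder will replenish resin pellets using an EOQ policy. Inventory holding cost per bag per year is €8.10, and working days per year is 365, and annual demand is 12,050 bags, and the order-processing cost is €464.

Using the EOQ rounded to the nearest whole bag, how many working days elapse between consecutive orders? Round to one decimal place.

35.6 days

Q* = √(2·D·S / H) = √(2·12,050·464 / 8.1) = √1,380,543.2 ≈ 1,174.97 → Q = 1,175 bags
Cycle time = (working days × Q)/D = (365 × 1,175) / 12,050 = 35.591 days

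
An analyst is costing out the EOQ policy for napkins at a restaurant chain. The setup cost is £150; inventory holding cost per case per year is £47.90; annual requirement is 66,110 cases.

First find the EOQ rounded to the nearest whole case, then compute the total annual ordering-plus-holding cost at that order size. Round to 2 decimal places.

Optimal lot size Q* = (2 × 66,110 × £150 / £47.9)^½ ≈ 643.47 → Q = 643 cases
Annual ordering cost = (D/Q)·S = (66,110/643) × 150 = £15,422.24
Annual holding cost  = (Q/2)·H = (643/2) × 47.9 = £15,399.85
Total = £15,422.24 + £15,399.85 = £30,822.09

£30,822.09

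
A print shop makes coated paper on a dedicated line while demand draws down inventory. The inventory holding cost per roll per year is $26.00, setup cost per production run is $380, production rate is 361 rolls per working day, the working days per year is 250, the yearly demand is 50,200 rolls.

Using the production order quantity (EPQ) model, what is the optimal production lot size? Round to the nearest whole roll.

1,818 rolls

d = 50,200/250 = 200.8000 rolls/day;  effective holding cost H(1 − d/p) = 26·(1 − 200.8000/361) = 11.53795
Q* = √(2DS / H_eff) = √(2·50,200·380 / 11.53795) ≈ 1,818.42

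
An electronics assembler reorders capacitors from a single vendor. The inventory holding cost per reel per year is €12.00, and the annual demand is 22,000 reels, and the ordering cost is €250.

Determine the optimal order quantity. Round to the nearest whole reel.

2DS/H = 2·22,000·250/12 = 916,666.67
EOQ = √916,666.67 ≈ 957.43

957 reels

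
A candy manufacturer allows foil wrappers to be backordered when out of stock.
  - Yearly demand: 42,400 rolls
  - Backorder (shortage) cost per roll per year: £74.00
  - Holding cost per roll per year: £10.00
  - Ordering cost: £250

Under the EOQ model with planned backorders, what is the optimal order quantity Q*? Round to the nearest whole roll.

1,551 rolls

Basic EOQ = √(2·42,400·250/10) = 1,456.022
Backorder adjustment √((H+b)/b) = √((10+74)/74) = 1.0654
Q* = 1,456.022 × 1.0654 ≈ 1,551.29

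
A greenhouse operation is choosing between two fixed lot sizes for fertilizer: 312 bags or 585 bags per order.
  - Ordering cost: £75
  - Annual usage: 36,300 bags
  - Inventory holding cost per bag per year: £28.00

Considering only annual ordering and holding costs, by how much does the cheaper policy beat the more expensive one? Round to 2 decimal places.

£250.12

TC(Q) = (D/Q)S + (Q/2)H
TC(312) = (36,300/312)×75 + (312/2)×28 = £13,093.96
TC(585) = (36,300/585)×75 + (585/2)×28 = £12,843.85
Lots of 585 are cheaper by £250.12.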